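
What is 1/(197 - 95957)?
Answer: -1/95760 ≈ -1.0443e-5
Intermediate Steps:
1/(197 - 95957) = 1/(-95760) = -1/95760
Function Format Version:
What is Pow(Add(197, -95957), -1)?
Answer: Rational(-1, 95760) ≈ -1.0443e-5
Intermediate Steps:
Pow(Add(197, -95957), -1) = Pow(-95760, -1) = Rational(-1, 95760)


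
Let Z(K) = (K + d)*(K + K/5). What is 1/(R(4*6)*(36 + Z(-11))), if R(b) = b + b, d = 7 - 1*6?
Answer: 1/8064 ≈ 0.00012401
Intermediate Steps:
d = 1 (d = 7 - 6 = 1)
Z(K) = 6*K*(1 + K)/5 (Z(K) = (K + 1)*(K + K/5) = (1 + K)*(K + K*(⅕)) = (1 + K)*(K + K/5) = (1 + K)*(6*K/5) = 6*K*(1 + K)/5)
R(b) = 2*b
1/(R(4*6)*(36 + Z(-11))) = 1/((2*(4*6))*(36 + (6/5)*(-11)*(1 - 11))) = 1/((2*24)*(36 + (6/5)*(-11)*(-10))) = 1/(48*(36 + 132)) = 1/(48*168) = 1/8064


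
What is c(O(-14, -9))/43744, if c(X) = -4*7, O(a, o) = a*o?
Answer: -7/10936 ≈ -0.00064009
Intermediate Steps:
c(X) = -28
c(O(-14, -9))/43744 = -28/43744 = -28*1/43744 = -7/10936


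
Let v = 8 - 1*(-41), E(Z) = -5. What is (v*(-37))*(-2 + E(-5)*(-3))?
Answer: -23569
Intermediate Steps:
v = 49 (v = 8 + 41 = 49)
(v*(-37))*(-2 + E(-5)*(-3)) = (49*(-37))*(-2 - 5*(-3)) = -1813*(-2 + 15) = -1813*13 = -23569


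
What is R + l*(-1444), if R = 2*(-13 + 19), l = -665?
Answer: 960272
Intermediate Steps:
R = 12 (R = 2*6 = 12)
R + l*(-1444) = 12 - 665*(-1444) = 12 + 960260 = 960272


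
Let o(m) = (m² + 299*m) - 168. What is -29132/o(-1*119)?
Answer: 7283/5397 ≈ 1.3495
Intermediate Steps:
o(m) = -168 + m² + 299*m
-29132/o(-1*119) = -29132/(-168 + (-1*119)² + 299*(-1*119)) = -29132/(-168 + (-119)² + 299*(-119)) = -29132/(-168 + 14161 - 35581) = -29132/(-21588) = -29132*(-1/21588) = 7283/5397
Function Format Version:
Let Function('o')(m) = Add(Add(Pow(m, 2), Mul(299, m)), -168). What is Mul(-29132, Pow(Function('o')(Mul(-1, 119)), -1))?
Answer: Rational(7283, 5397) ≈ 1.3495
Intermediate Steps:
Function('o')(m) = Add(-168, Pow(m, 2), Mul(299, m))
Mul(-29132, Pow(Function('o')(Mul(-1, 119)), -1)) = Mul(-29132, Pow(Add(-168, Pow(Mul(-1, 119), 2), Mul(299, Mul(-1, 119))), -1)) = Mul(-29132, Pow(Add(-168, Pow(-119, 2), Mul(299, -119)), -1)) = Mul(-29132, Pow(Add(-168, 14161, -35581), -1)) = Mul(-29132, Pow(-21588, -1)) = Mul(-29132, Rational(-1, 21588)) = Rational(7283, 5397)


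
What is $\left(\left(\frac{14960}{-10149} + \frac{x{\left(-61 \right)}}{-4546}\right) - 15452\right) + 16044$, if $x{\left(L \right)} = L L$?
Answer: $\frac{1600443587}{2713962} \approx 589.71$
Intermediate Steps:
$x{\left(L \right)} = L^{2}$
$\left(\left(\frac{14960}{-10149} + \frac{x{\left(-61 \right)}}{-4546}\right) - 15452\right) + 16044 = \left(\left(\frac{14960}{-10149} + \frac{\left(-61\right)^{2}}{-4546}\right) - 15452\right) + 16044 = \left(\left(14960 \left(- \frac{1}{10149}\right) + 3721 \left(- \frac{1}{4546}\right)\right) - 15452\right) + 16044 = \left(\left(- \frac{880}{597} - \frac{3721}{4546}\right) - 15452\right) + 16044 = \left(- \frac{6221917}{2713962} - 15452\right) + 16044 = - \frac{41942362741}{2713962} + 16044 = \frac{1600443587}{2713962}$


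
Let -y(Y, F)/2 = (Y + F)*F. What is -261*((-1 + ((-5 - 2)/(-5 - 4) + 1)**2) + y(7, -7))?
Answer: -5075/9 ≈ -563.89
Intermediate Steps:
y(Y, F) = -2*F*(F + Y) (y(Y, F) = -2*(Y + F)*F = -2*(F + Y)*F = -2*F*(F + Y))
-261*((-1 + ((-5 - 2)/(-5 - 4) + 1)**2) + y(7, -7)) = -261*((-1 + ((-5 - 2)/(-5 - 4) + 1)**2) - 2*(-7)*(-7 + 7)) = -261*((-1 + (-7/(-9) + 1)**2) - 2*(-7)*0) = -261*((-1 + (-7*(-1/9) + 1)**2) + 0) = -261*((-1 + (7/9 + 1)**2) + 0) = -261*((-1 + (16/9)**2) + 0) = -261*((-1 + 256/81) + 0) = -261*(175/81 + 0) = -261*175/81 = -5075/9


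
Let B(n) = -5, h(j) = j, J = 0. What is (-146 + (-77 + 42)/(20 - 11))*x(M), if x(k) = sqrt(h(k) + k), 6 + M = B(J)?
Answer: -1349*I*sqrt(22)/9 ≈ -703.04*I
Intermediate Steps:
M = -11 (M = -6 - 5 = -11)
x(k) = sqrt(2)*sqrt(k) (x(k) = sqrt(k + k) = sqrt(2*k) = sqrt(2)*sqrt(k))
(-146 + (-77 + 42)/(20 - 11))*x(M) = (-146 + (-77 + 42)/(20 - 11))*(sqrt(2)*sqrt(-11)) = (-146 - 35/9)*(sqrt(2)*(I*sqrt(11))) = (-146 - 35*1/9)*(I*sqrt(22)) = (-146 - 35/9)*(I*sqrt(22)) = -1349*I*sqrt(22)/9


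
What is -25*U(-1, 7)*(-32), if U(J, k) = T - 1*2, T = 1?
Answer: -800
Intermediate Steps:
U(J, k) = -1 (U(J, k) = 1 - 1*2 = 1 - 2 = -1)
-25*U(-1, 7)*(-32) = -25*(-1)*(-32) = 25*(-32) = -800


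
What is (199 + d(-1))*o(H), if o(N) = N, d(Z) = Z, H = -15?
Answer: -2970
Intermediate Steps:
(199 + d(-1))*o(H) = (199 - 1)*(-15) = 198*(-15) = -2970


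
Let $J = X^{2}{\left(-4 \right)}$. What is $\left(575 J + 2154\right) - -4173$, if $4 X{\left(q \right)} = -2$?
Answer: $\frac{25883}{4} \approx 6470.8$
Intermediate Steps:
$X{\left(q \right)} = - \frac{1}{2}$ ($X{\left(q \right)} = \frac{1}{4} \left(-2\right) = - \frac{1}{2}$)
$J = \frac{1}{4}$ ($J = \left(- \frac{1}{2}\right)^{2} = \frac{1}{4} \approx 0.25$)
$\left(575 J + 2154\right) - -4173 = \left(575 \cdot \frac{1}{4} + 2154\right) - -4173 = \left(\frac{575}{4} + 2154\right) + 4173 = \frac{9191}{4} + 4173 = \frac{25883}{4}$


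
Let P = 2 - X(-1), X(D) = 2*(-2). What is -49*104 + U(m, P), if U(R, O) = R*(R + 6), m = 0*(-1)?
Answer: -5096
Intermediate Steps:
m = 0
X(D) = -4
P = 6 (P = 2 - 1*(-4) = 2 + 4 = 6)
U(R, O) = R*(6 + R)
-49*104 + U(m, P) = -49*104 + 0*(6 + 0) = -5096 + 0*6 = -5096 + 0 = -5096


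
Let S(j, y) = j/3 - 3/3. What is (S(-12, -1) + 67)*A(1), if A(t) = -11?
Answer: -682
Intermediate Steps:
S(j, y) = -1 + j/3 (S(j, y) = j*(1/3) - 3*1/3 = j/3 - 1 = -1 + j/3)
(S(-12, -1) + 67)*A(1) = ((-1 + (1/3)*(-12)) + 67)*(-11) = ((-1 - 4) + 67)*(-11) = (-5 + 67)*(-11) = 62*(-11) = -682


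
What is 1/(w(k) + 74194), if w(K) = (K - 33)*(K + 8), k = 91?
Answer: 1/79936 ≈ 1.2510e-5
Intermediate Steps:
w(K) = (-33 + K)*(8 + K)
1/(w(k) + 74194) = 1/((-264 + 91² - 25*91) + 74194) = 1/((-264 + 8281 - 2275) + 74194) = 1/(5742 + 74194) = 1/79936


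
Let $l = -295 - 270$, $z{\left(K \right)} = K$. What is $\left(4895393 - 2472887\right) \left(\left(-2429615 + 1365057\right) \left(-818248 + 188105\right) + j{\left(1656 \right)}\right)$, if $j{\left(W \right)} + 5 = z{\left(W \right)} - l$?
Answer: $1625074617481869060$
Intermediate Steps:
$l = -565$ ($l = -295 - 270 = -565$)
$j{\left(W \right)} = 560 + W$ ($j{\left(W \right)} = -5 + \left(W - -565\right) = -5 + \left(W + 565\right) = -5 + \left(565 + W\right) = 560 + W$)
$\left(4895393 - 2472887\right) \left(\left(-2429615 + 1365057\right) \left(-818248 + 188105\right) + j{\left(1656 \right)}\right) = \left(4895393 - 2472887\right) \left(\left(-2429615 + 1365057\right) \left(-818248 + 188105\right) + \left(560 + 1656\right)\right) = 2422506 \left(\left(-1064558\right) \left(-630143\right) + 2216\right) = 2422506 \left(670823771794 + 2216\right) = 2422506 \cdot 670823774010 = 1625074617481869060$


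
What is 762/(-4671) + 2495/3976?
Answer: 2874811/6190632 ≈ 0.46438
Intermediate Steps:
762/(-4671) + 2495/3976 = 762*(-1/4671) + 2495*(1/3976) = -254/1557 + 2495/3976 = 2874811/6190632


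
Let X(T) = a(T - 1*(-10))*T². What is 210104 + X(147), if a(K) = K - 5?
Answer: 3494672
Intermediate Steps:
a(K) = -5 + K
X(T) = T²*(5 + T) (X(T) = (-5 + (T - 1*(-10)))*T² = (-5 + (T + 10))*T² = (-5 + (10 + T))*T² = (5 + T)*T² = T²*(5 + T))
210104 + X(147) = 210104 + 147²*(5 + 147) = 210104 + 21609*152 = 210104 + 3284568 = 3494672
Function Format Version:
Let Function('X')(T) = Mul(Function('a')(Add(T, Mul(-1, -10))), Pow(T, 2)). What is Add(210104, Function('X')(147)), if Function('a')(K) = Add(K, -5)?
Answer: 3494672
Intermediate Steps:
Function('a')(K) = Add(-5, K)
Function('X')(T) = Mul(Pow(T, 2), Add(5, T)) (Function('X')(T) = Mul(Add(-5, Add(T, Mul(-1, -10))), Pow(T, 2)) = Mul(Add(-5, Add(T, 10)), Pow(T, 2)) = Mul(Add(-5, Add(10, T)), Pow(T, 2)) = Mul(Add(5, T), Pow(T, 2)) = Mul(Pow(T, 2), Add(5, T)))
Add(210104, Function('X')(147)) = Add(210104, Mul(Pow(147, 2), Add(5, 147))) = Add(210104, Mul(21609, 152)) = Add(210104, 3284568) = 3494672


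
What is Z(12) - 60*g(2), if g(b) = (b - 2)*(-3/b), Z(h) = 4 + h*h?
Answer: 148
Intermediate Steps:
Z(h) = 4 + h²
g(b) = -3*(-2 + b)/b (g(b) = (-2 + b)*(-3/b) = -3*(-2 + b)/b)
Z(12) - 60*g(2) = (4 + 12²) - 60*(-3 + 6/2) = (4 + 144) - 60*(-3 + 6*(½)) = 148 - 60*(-3 + 3) = 148 - 60*0 = 148 + 0 = 148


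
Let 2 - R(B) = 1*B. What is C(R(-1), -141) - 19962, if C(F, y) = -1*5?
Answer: -19967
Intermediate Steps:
R(B) = 2 - B
C(F, y) = -5
C(R(-1), -141) - 19962 = -5 - 19962 = -19967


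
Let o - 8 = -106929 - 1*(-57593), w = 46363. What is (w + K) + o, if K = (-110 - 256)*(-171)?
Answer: 59621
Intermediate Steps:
o = -49328 (o = 8 + (-106929 - 1*(-57593)) = 8 + (-106929 + 57593) = 8 - 49336 = -49328)
K = 62586 (K = -366*(-171) = 62586)
(w + K) + o = (46363 + 62586) - 49328 = 108949 - 49328 = 59621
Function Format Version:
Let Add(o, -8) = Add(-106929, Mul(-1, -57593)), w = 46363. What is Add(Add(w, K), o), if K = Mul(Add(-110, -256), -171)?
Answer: 59621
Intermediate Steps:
o = -49328 (o = Add(8, Add(-106929, Mul(-1, -57593))) = Add(8, Add(-106929, 57593)) = Add(8, -49336) = -49328)
K = 62586 (K = Mul(-366, -171) = 62586)
Add(Add(w, K), o) = Add(Add(46363, 62586), -49328) = Add(108949, -49328) = 59621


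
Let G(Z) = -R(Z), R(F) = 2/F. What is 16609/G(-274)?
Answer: 2275433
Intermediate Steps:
G(Z) = -2/Z
16609/G(-274) = 16609/((-2/(-274))) = 16609/((-2*(-1/274))) = 16609/(1/137) = 16609*137 = 2275433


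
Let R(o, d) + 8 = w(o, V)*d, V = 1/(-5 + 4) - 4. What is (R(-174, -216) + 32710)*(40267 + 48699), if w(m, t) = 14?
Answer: 2640332948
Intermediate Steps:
V = -5 (V = 1/(-1) - 4 = -1 - 4 = -5)
R(o, d) = -8 + 14*d
(R(-174, -216) + 32710)*(40267 + 48699) = ((-8 + 14*(-216)) + 32710)*(40267 + 48699) = ((-8 - 3024) + 32710)*88966 = (-3032 + 32710)*88966 = 29678*88966 = 2640332948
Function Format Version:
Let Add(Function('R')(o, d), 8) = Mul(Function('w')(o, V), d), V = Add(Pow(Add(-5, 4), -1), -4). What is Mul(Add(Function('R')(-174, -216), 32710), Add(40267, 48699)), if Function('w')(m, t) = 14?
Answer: 2640332948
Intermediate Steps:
V = -5 (V = Add(Pow(-1, -1), -4) = Add(-1, -4) = -5)
Function('R')(o, d) = Add(-8, Mul(14, d))
Mul(Add(Function('R')(-174, -216), 32710), Add(40267, 48699)) = Mul(Add(Add(-8, Mul(14, -216)), 32710), Add(40267, 48699)) = Mul(Add(Add(-8, -3024), 32710), 88966) = Mul(Add(-3032, 32710), 88966) = Mul(29678, 88966) = 2640332948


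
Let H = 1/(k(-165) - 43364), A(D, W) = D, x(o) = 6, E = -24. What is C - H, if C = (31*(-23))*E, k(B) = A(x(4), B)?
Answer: 741942097/43358 ≈ 17112.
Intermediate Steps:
k(B) = 6
C = 17112 (C = (31*(-23))*(-24) = -713*(-24) = 17112)
H = -1/43358 (H = 1/(6 - 43364) = 1/(-43358) = -1/43358 ≈ -2.3064e-5)
C - H = 17112 - 1*(-1/43358) = 17112 + 1/43358 = 741942097/43358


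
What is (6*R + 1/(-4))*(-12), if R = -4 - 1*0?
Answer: 291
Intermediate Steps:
R = -4 (R = -4 + 0 = -4)
(6*R + 1/(-4))*(-12) = (6*(-4) + 1/(-4))*(-12) = (-24 - 1/4)*(-12) = -97/4*(-12) = 291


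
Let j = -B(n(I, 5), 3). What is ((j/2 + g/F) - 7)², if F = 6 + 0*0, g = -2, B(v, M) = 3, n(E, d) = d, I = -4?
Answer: 2809/36 ≈ 78.028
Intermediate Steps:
F = 6 (F = 6 + 0 = 6)
j = -3 (j = -1*3 = -3)
((j/2 + g/F) - 7)² = ((-3/2 - 2/6) - 7)² = ((-3*½ - 2*⅙) - 7)² = ((-3/2 - ⅓) - 7)² = (-11/6 - 7)² = (-53/6)² = 2809/36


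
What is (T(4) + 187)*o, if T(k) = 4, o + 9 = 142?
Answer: 25403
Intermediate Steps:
o = 133 (o = -9 + 142 = 133)
(T(4) + 187)*o = (4 + 187)*133 = 191*133 = 25403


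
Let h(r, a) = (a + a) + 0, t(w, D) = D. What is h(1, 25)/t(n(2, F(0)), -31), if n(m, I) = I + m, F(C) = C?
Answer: -50/31 ≈ -1.6129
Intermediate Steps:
h(r, a) = 2*a (h(r, a) = 2*a + 0 = 2*a)
h(1, 25)/t(n(2, F(0)), -31) = (2*25)/(-31) = 50*(-1/31) = -50/31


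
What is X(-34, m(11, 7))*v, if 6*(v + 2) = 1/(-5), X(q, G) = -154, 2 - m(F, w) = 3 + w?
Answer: 4697/15 ≈ 313.13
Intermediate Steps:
m(F, w) = -1 - w (m(F, w) = 2 - (3 + w) = 2 + (-3 - w) = -1 - w)
v = -61/30 (v = -2 + (1/6)/(-5) = -2 + (1/6)*(-1/5) = -2 - 1/30 = -61/30 ≈ -2.0333)
X(-34, m(11, 7))*v = -154*(-61/30) = 4697/15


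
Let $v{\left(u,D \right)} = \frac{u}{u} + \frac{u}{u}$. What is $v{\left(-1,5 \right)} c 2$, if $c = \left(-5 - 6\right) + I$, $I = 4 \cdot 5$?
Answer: $36$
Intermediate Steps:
$I = 20$
$v{\left(u,D \right)} = 2$ ($v{\left(u,D \right)} = 1 + 1 = 2$)
$c = 9$ ($c = \left(-5 - 6\right) + 20 = -11 + 20 = 9$)
$v{\left(-1,5 \right)} c 2 = 2 \cdot 9 \cdot 2 = 18 \cdot 2 = 36$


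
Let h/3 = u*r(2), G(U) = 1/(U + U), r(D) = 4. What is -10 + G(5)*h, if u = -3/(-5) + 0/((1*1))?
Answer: -232/25 ≈ -9.2800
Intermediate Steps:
G(U) = 1/(2*U)
u = 3/5 (u = -3*(-1/5) + 0/1 = 3/5 + 0*1 = 3/5 + 0 = 3/5 ≈ 0.60000)
h = 36/5 (h = 3*((3/5)*4) = 3*(12/5) = 36/5 ≈ 7.2000)
-10 + G(5)*h = -10 + ((1/2)/5)*(36/5) = -10 + ((1/2)*(1/5))*(36/5) = -10 + (1/10)*(36/5) = -10 + 18/25 = -232/25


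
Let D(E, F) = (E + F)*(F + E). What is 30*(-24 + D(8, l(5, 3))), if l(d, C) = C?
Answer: 2910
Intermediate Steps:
D(E, F) = (E + F)² (D(E, F) = (E + F)*(E + F) = (E + F)²)
30*(-24 + D(8, l(5, 3))) = 30*(-24 + (8 + 3)²) = 30*(-24 + 11²) = 30*(-24 + 121) = 30*97 = 2910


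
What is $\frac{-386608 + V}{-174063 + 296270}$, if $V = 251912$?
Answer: $- \frac{134696}{122207} \approx -1.1022$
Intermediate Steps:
$\frac{-386608 + V}{-174063 + 296270} = \frac{-386608 + 251912}{-174063 + 296270} = - \frac{134696}{122207}$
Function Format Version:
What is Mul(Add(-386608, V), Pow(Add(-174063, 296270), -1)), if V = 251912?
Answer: Rational(-134696, 122207) ≈ -1.1022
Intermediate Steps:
Mul(Add(-386608, V), Pow(Add(-174063, 296270), -1)) = Mul(Add(-386608, 251912), Pow(Add(-174063, 296270), -1)) = Mul(-134696, Pow(122207, -1)) = Mul(-134696, Rational(1, 122207)) = Rational(-134696, 122207)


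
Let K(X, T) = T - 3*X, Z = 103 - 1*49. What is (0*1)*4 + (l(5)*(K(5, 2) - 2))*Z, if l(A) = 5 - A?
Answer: 0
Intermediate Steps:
Z = 54 (Z = 103 - 49 = 54)
(0*1)*4 + (l(5)*(K(5, 2) - 2))*Z = (0*1)*4 + ((5 - 1*5)*((2 - 3*5) - 2))*54 = 0*4 + ((5 - 5)*((2 - 15) - 2))*54 = 0 + (0*(-13 - 2))*54 = 0 + (0*(-15))*54 = 0 + 0*54 = 0 + 0 = 0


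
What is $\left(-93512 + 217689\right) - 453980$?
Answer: $-329803$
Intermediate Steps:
$\left(-93512 + 217689\right) - 453980 = 124177 - 453980 = -329803$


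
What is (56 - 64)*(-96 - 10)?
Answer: 848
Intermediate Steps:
(56 - 64)*(-96 - 10) = -8*(-106) = 848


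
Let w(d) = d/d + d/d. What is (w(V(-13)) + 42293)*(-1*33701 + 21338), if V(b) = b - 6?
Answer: -522893085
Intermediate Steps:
V(b) = -6 + b
w(d) = 2 (w(d) = 1 + 1 = 2)
(w(V(-13)) + 42293)*(-1*33701 + 21338) = (2 + 42293)*(-1*33701 + 21338) = 42295*(-33701 + 21338) = 42295*(-12363) = -522893085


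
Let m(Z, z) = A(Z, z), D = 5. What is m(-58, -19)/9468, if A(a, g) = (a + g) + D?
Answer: -2/263 ≈ -0.0076046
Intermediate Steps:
A(a, g) = 5 + a + g (A(a, g) = (a + g) + 5 = 5 + a + g)
m(Z, z) = 5 + Z + z
m(-58, -19)/9468 = (5 - 58 - 19)/9468 = -72*1/9468 = -2/263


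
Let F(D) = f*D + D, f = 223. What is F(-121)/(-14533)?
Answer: 27104/14533 ≈ 1.8650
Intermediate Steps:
F(D) = 224*D (F(D) = 223*D + D = 224*D)
F(-121)/(-14533) = (224*(-121))/(-14533) = -27104*(-1/14533) = 27104/14533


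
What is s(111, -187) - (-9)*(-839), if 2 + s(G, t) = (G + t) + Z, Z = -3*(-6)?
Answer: -7611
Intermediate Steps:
Z = 18
s(G, t) = 16 + G + t (s(G, t) = -2 + ((G + t) + 18) = -2 + (18 + G + t) = 16 + G + t)
s(111, -187) - (-9)*(-839) = (16 + 111 - 187) - (-9)*(-839) = -60 - 1*7551 = -60 - 7551 = -7611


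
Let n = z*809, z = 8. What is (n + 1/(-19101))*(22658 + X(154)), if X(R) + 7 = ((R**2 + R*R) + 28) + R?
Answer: 8686276712815/19101 ≈ 4.5476e+8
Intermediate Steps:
n = 6472 (n = 8*809 = 6472)
X(R) = 21 + R + 2*R**2 (X(R) = -7 + (((R**2 + R*R) + 28) + R) = -7 + (((R**2 + R**2) + 28) + R) = -7 + ((2*R**2 + 28) + R) = -7 + ((28 + 2*R**2) + R) = -7 + (28 + R + 2*R**2) = 21 + R + 2*R**2)
(n + 1/(-19101))*(22658 + X(154)) = (6472 + 1/(-19101))*(22658 + (21 + 154 + 2*154**2)) = (6472 - 1/19101)*(22658 + (21 + 154 + 2*23716)) = 123621671*(22658 + (21 + 154 + 47432))/19101 = 123621671*(22658 + 47607)/19101 = (123621671/19101)*70265 = 8686276712815/19101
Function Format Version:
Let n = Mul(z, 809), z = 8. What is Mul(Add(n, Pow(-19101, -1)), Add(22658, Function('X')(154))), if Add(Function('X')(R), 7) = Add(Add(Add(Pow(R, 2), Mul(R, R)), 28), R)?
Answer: Rational(8686276712815, 19101) ≈ 4.5476e+8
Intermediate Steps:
n = 6472 (n = Mul(8, 809) = 6472)
Function('X')(R) = Add(21, R, Mul(2, Pow(R, 2))) (Function('X')(R) = Add(-7, Add(Add(Add(Pow(R, 2), Mul(R, R)), 28), R)) = Add(-7, Add(Add(Add(Pow(R, 2), Pow(R, 2)), 28), R)) = Add(-7, Add(Add(Mul(2, Pow(R, 2)), 28), R)) = Add(-7, Add(Add(28, Mul(2, Pow(R, 2))), R)) = Add(-7, Add(28, R, Mul(2, Pow(R, 2)))) = Add(21, R, Mul(2, Pow(R, 2))))
Mul(Add(n, Pow(-19101, -1)), Add(22658, Function('X')(154))) = Mul(Add(6472, Pow(-19101, -1)), Add(22658, Add(21, 154, Mul(2, Pow(154, 2))))) = Mul(Add(6472, Rational(-1, 19101)), Add(22658, Add(21, 154, Mul(2, 23716)))) = Mul(Rational(123621671, 19101), Add(22658, Add(21, 154, 47432))) = Mul(Rational(123621671, 19101), Add(22658, 47607)) = Mul(Rational(123621671, 19101), 70265) = Rational(8686276712815, 19101)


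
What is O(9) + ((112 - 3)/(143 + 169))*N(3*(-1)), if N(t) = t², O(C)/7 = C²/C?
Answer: 6879/104 ≈ 66.144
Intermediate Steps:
O(C) = 7*C (O(C) = 7*(C²/C) = 7*C)
O(9) + ((112 - 3)/(143 + 169))*N(3*(-1)) = 7*9 + ((112 - 3)/(143 + 169))*(3*(-1))² = 63 + (109/312)*(-3)² = 63 + (109*(1/312))*9 = 63 + (109/312)*9 = 63 + 327/104 = 6879/104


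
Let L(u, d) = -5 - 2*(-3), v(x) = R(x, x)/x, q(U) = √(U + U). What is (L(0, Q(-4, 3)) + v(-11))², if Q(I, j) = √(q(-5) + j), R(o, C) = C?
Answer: 4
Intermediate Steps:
q(U) = √2*√U (q(U) = √(2*U) = √2*√U)
v(x) = 1 (v(x) = x/x = 1)
Q(I, j) = √(j + I*√10) (Q(I, j) = √(√2*√(-5) + j) = √(√2*(I*√5) + j) = √(I*√10 + j) = √(j + I*√10))
L(u, d) = 1 (L(u, d) = -5 + 6 = 1)
(L(0, Q(-4, 3)) + v(-11))² = (1 + 1)² = 2² = 4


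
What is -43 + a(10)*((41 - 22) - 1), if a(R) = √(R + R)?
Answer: -43 + 36*√5 ≈ 37.498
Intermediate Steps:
a(R) = √2*√R (a(R) = √(2*R) = √2*√R)
-43 + a(10)*((41 - 22) - 1) = -43 + (√2*√10)*((41 - 22) - 1) = -43 + (2*√5)*(19 - 1) = -43 + (2*√5)*18 = -43 + 36*√5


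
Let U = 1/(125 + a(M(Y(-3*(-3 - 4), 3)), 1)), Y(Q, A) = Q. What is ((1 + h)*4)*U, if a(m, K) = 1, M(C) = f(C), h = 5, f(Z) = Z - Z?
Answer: 4/21 ≈ 0.19048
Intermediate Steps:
f(Z) = 0
M(C) = 0
U = 1/126 (U = 1/(125 + 1) = 1/126 ≈ 0.0079365)
((1 + h)*4)*U = ((1 + 5)*4)*(1/126) = (6*4)*(1/126) = 24*(1/126) = 4/21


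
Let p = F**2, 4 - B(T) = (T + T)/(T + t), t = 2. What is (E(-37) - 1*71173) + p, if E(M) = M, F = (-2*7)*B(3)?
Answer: -1741834/25 ≈ -69673.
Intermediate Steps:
B(T) = 4 - 2*T/(2 + T) (B(T) = 4 - (T + T)/(T + 2) = 4 - 2*T/(2 + T))
F = -196/5 (F = (-2*7)*(2*(4 + 3)/(2 + 3)) = -28*7/5 = -14*14/5 = -196/5 ≈ -39.200)
p = 38416/25 (p = (-196/5)**2 = 38416/25 ≈ 1536.6)
(E(-37) - 1*71173) + p = (-37 - 1*71173) + 38416/25 = (-37 - 71173) + 38416/25 = -71210 + 38416/25 = -1741834/25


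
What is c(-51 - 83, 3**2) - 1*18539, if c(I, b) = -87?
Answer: -18626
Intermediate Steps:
c(-51 - 83, 3**2) - 1*18539 = -87 - 1*18539 = -87 - 18539 = -18626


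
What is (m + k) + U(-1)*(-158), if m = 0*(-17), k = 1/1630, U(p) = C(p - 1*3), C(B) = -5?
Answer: 1287701/1630 ≈ 790.00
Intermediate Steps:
U(p) = -5
k = 1/1630 ≈ 0.00061350
m = 0
(m + k) + U(-1)*(-158) = (0 + 1/1630) - 5*(-158) = 1/1630 + 790 = 1287701/1630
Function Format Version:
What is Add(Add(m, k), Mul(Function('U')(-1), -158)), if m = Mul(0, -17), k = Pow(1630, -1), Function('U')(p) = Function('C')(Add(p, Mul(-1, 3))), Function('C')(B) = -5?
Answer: Rational(1287701, 1630) ≈ 790.00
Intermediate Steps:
Function('U')(p) = -5
k = Rational(1, 1630) ≈ 0.00061350
m = 0
Add(Add(m, k), Mul(Function('U')(-1), -158)) = Add(Add(0, Rational(1, 1630)), Mul(-5, -158)) = Add(Rational(1, 1630), 790) = Rational(1287701, 1630)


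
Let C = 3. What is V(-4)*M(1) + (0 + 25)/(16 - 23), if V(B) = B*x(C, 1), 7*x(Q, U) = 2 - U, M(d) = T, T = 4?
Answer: -41/7 ≈ -5.8571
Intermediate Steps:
M(d) = 4
x(Q, U) = 2/7 - U/7 (x(Q, U) = (2 - U)/7 = 2/7 - U/7)
V(B) = B/7 (V(B) = B*(2/7 - ⅐*1) = B*(2/7 - ⅐) = B*(⅐) = B/7)
V(-4)*M(1) + (0 + 25)/(16 - 23) = ((⅐)*(-4))*4 + (0 + 25)/(16 - 23) = -4/7*4 + 25/(-7) = -16/7 + 25*(-⅐) = -16/7 - 25/7 = -41/7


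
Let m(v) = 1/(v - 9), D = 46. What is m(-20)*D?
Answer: -46/29 ≈ -1.5862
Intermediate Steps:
m(v) = 1/(-9 + v)
m(-20)*D = 46/(-9 - 20) = 46/(-29) = -1/29*46 = -46/29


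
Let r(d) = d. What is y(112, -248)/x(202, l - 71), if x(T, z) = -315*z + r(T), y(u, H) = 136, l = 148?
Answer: -136/24053 ≈ -0.0056542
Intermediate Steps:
x(T, z) = T - 315*z (x(T, z) = -315*z + T = T - 315*z)
y(112, -248)/x(202, l - 71) = 136/(202 - 315*(148 - 71)) = 136/(202 - 315*77) = 136/(202 - 24255) = 136/(-24053) = 136*(-1/24053) = -136/24053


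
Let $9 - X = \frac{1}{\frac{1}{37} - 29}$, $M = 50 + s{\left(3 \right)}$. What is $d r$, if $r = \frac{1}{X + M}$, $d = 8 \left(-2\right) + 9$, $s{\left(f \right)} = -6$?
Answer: $- \frac{7504}{56853} \approx -0.13199$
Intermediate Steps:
$M = 44$ ($M = 50 - 6 = 44$)
$X = \frac{9685}{1072}$ ($X = 9 - \frac{1}{\frac{1}{37} - 29} = 9 - \frac{1}{- \frac{1072}{37}} = 9 - - \frac{37}{1072} = 9 + \frac{37}{1072} = \frac{9685}{1072} \approx 9.0345$)
$d = -7$ ($d = -16 + 9 = -7$)
$r = \frac{1072}{56853}$ ($r = \frac{1}{\frac{9685}{1072} + 44} = \frac{1}{\frac{56853}{1072}} = \frac{1072}{56853} \approx 0.018856$)
$d r = \left(-7\right) \frac{1072}{56853} = - \frac{7504}{56853}$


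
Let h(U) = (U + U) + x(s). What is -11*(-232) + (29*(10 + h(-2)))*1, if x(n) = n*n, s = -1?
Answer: 2755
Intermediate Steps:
x(n) = n²
h(U) = 1 + 2*U (h(U) = (U + U) + (-1)² = 2*U + 1 = 1 + 2*U)
-11*(-232) + (29*(10 + h(-2)))*1 = -11*(-232) + (29*(10 + (1 + 2*(-2))))*1 = 2552 + (29*(10 + (1 - 4)))*1 = 2552 + (29*(10 - 3))*1 = 2552 + (29*7)*1 = 2552 + 203*1 = 2552 + 203 = 2755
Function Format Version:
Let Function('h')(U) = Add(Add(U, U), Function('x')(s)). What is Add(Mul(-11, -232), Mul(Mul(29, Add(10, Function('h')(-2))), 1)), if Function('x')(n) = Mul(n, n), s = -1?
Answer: 2755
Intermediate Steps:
Function('x')(n) = Pow(n, 2)
Function('h')(U) = Add(1, Mul(2, U)) (Function('h')(U) = Add(Add(U, U), Pow(-1, 2)) = Add(Mul(2, U), 1) = Add(1, Mul(2, U)))
Add(Mul(-11, -232), Mul(Mul(29, Add(10, Function('h')(-2))), 1)) = Add(Mul(-11, -232), Mul(Mul(29, Add(10, Add(1, Mul(2, -2)))), 1)) = Add(2552, Mul(Mul(29, Add(10, Add(1, -4))), 1)) = Add(2552, Mul(Mul(29, Add(10, -3)), 1)) = Add(2552, Mul(Mul(29, 7), 1)) = Add(2552, Mul(203, 1)) = Add(2552, 203) = 2755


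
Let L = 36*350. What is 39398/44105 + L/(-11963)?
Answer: -12057818/75375445 ≈ -0.15997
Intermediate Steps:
L = 12600
39398/44105 + L/(-11963) = 39398/44105 + 12600/(-11963) = 39398*(1/44105) + 12600*(-1/11963) = 39398/44105 - 1800/1709 = -12057818/75375445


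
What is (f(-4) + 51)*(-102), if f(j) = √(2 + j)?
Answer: -5202 - 102*I*√2 ≈ -5202.0 - 144.25*I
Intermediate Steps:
(f(-4) + 51)*(-102) = (√(2 - 4) + 51)*(-102) = (√(-2) + 51)*(-102) = (I*√2 + 51)*(-102) = (51 + I*√2)*(-102) = -5202 - 102*I*√2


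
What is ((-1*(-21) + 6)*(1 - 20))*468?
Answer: -240084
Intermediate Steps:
((-1*(-21) + 6)*(1 - 20))*468 = ((21 + 6)*(-19))*468 = (27*(-19))*468 = -513*468 = -240084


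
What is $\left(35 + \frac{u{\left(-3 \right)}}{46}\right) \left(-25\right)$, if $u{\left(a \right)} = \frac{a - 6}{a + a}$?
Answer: $- \frac{80575}{92} \approx -875.82$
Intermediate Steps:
$u{\left(a \right)} = \frac{-6 + a}{2 a}$
$\left(35 + \frac{u{\left(-3 \right)}}{46}\right) \left(-25\right) = \left(35 + \frac{\frac{1}{2} \frac{1}{-3} \left(-6 - 3\right)}{46}\right) \left(-25\right) = \left(35 + \frac{1}{2} \left(- \frac{1}{3}\right) \left(-9\right) \frac{1}{46}\right) \left(-25\right) = \left(35 + \frac{3}{2} \cdot \frac{1}{46}\right) \left(-25\right) = \left(35 + \frac{3}{92}\right) \left(-25\right) = \frac{3223}{92} \left(-25\right) = - \frac{80575}{92}$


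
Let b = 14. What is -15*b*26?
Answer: -5460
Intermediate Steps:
-15*b*26 = -15*14*26 = -210*26 = -5460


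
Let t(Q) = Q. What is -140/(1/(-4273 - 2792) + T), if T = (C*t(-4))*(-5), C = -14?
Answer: 989100/1978201 ≈ 0.50000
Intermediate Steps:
T = -280 (T = -14*(-4)*(-5) = 56*(-5) = -280)
-140/(1/(-4273 - 2792) + T) = -140/(1/(-4273 - 2792) - 280) = -140/(1/(-7065) - 280) = -140/(-1/7065 - 280) = -140/(-1978201/7065) = -140*(-7065/1978201) = 989100/1978201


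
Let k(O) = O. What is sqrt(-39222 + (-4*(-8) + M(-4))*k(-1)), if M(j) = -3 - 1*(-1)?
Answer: 2*I*sqrt(9813) ≈ 198.12*I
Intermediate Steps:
M(j) = -2 (M(j) = -3 + 1 = -2)
sqrt(-39222 + (-4*(-8) + M(-4))*k(-1)) = sqrt(-39222 + (-4*(-8) - 2)*(-1)) = sqrt(-39222 + (32 - 2)*(-1)) = sqrt(-39222 + 30*(-1)) = sqrt(-39222 - 30) = sqrt(-39252) = 2*I*sqrt(9813)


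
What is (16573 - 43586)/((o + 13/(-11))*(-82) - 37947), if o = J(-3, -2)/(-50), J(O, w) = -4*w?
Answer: 7428575/10405167 ≈ 0.71393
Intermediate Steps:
o = -4/25 (o = -4*(-2)/(-50) = 8*(-1/50) = -4/25 ≈ -0.16000)
(16573 - 43586)/((o + 13/(-11))*(-82) - 37947) = (16573 - 43586)/((-4/25 + 13/(-11))*(-82) - 37947) = -27013/((-4/25 + 13*(-1/11))*(-82) - 37947) = -27013/((-4/25 - 13/11)*(-82) - 37947) = -27013/(-369/275*(-82) - 37947) = -27013/(30258/275 - 37947) = -27013/(-10405167/275) = -27013*(-275/10405167) = 7428575/10405167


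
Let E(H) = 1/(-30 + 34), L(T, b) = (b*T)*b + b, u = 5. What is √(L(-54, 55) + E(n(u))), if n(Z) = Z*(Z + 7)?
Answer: I*√653179/2 ≈ 404.1*I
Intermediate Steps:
L(T, b) = b + T*b² (L(T, b) = (T*b)*b + b = T*b² + b = b + T*b²)
n(Z) = Z*(7 + Z)
E(H) = ¼ (E(H) = 1/4 = ¼)
√(L(-54, 55) + E(n(u))) = √(55*(1 - 54*55) + ¼) = √(55*(1 - 2970) + ¼) = √(55*(-2969) + ¼) = √(-163295 + ¼) = √(-653179/4) = I*√653179/2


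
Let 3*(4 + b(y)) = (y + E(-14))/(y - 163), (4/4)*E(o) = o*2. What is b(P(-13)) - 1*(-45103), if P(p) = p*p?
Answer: 270641/6 ≈ 45107.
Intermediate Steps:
E(o) = 2*o (E(o) = o*2 = 2*o)
P(p) = p²
b(y) = -4 + (-28 + y)/(3*(-163 + y)) (b(y) = -4 + ((y + 2*(-14))/(y - 163))/3 = -4 + ((y - 28)/(-163 + y))/3 = -4 + ((-28 + y)/(-163 + y))/3 = -4 + (-28 + y)/(3*(-163 + y)))
b(P(-13)) - 1*(-45103) = (1928 - 11*(-13)²)/(3*(-163 + (-13)²)) - 1*(-45103) = (1928 - 11*169)/(3*(-163 + 169)) + 45103 = (⅓)*(1928 - 1859)/6 + 45103 = (⅓)*(⅙)*69 + 45103 = 23/6 + 45103 = 270641/6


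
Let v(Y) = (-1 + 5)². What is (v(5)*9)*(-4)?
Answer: -576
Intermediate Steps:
v(Y) = 16 (v(Y) = 4² = 16)
(v(5)*9)*(-4) = (16*9)*(-4) = 144*(-4) = -576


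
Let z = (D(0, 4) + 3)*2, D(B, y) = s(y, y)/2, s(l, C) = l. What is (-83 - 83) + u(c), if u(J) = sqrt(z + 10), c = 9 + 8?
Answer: -166 + 2*sqrt(5) ≈ -161.53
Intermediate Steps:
c = 17
D(B, y) = y/2
z = 10 (z = ((1/2)*4 + 3)*2 = (2 + 3)*2 = 5*2 = 10)
u(J) = 2*sqrt(5) (u(J) = sqrt(10 + 10) = sqrt(20) = 2*sqrt(5))
(-83 - 83) + u(c) = (-83 - 83) + 2*sqrt(5) = -166 + 2*sqrt(5)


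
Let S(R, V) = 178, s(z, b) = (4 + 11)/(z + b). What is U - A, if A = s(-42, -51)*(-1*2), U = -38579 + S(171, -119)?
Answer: -1190441/31 ≈ -38401.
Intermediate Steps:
s(z, b) = 15/(b + z)
U = -38401 (U = -38579 + 178 = -38401)
A = 10/31 (A = (15/(-51 - 42))*(-1*2) = (15/(-93))*(-2) = (15*(-1/93))*(-2) = -5/31*(-2) = 10/31 ≈ 0.32258)
U - A = -38401 - 1*10/31 = -38401 - 10/31 = -1190441/31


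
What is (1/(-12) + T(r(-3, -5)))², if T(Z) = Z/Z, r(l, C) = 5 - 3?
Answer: 121/144 ≈ 0.84028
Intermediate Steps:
r(l, C) = 2
T(Z) = 1
(1/(-12) + T(r(-3, -5)))² = (1/(-12) + 1)² = (-1/12 + 1)² = (11/12)² = 121/144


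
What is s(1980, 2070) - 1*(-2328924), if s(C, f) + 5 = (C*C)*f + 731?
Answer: 8117557650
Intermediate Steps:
s(C, f) = 726 + f*C² (s(C, f) = -5 + ((C*C)*f + 731) = -5 + (C²*f + 731) = -5 + (f*C² + 731) = -5 + (731 + f*C²) = 726 + f*C²)
s(1980, 2070) - 1*(-2328924) = (726 + 2070*1980²) - 1*(-2328924) = (726 + 2070*3920400) + 2328924 = (726 + 8115228000) + 2328924 = 8115228726 + 2328924 = 8117557650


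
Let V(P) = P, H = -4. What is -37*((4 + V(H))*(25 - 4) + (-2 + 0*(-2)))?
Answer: 74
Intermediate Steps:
-37*((4 + V(H))*(25 - 4) + (-2 + 0*(-2))) = -37*((4 - 4)*(25 - 4) + (-2 + 0*(-2))) = -37*(0*21 + (-2 + 0)) = -37*(0 - 2) = -37*(-2) = 74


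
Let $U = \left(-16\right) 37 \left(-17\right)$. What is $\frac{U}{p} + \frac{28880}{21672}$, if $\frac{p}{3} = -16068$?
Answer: $\frac{4076474}{3627351} \approx 1.1238$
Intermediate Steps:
$p = -48204$ ($p = 3 \left(-16068\right) = -48204$)
$U = 10064$ ($U = \left(-592\right) \left(-17\right) = 10064$)
$\frac{U}{p} + \frac{28880}{21672} = \frac{10064}{-48204} + \frac{28880}{21672} = 10064 \left(- \frac{1}{48204}\right) + 28880 \cdot \frac{1}{21672} = - \frac{2516}{12051} + \frac{3610}{2709} = \frac{4076474}{3627351}$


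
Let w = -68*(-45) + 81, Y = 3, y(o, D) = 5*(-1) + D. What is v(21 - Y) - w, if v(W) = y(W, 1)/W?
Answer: -28271/9 ≈ -3141.2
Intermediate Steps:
y(o, D) = -5 + D
w = 3141 (w = 3060 + 81 = 3141)
v(W) = -4/W (v(W) = (-5 + 1)/W = -4/W)
v(21 - Y) - w = -4/(21 - 1*3) - 1*3141 = -4/(21 - 3) - 3141 = -4/18 - 3141 = -4*1/18 - 3141 = -2/9 - 3141 = -28271/9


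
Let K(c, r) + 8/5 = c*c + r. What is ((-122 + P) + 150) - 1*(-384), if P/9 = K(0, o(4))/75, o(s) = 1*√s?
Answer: 51506/125 ≈ 412.05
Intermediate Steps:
o(s) = √s
K(c, r) = -8/5 + r + c² (K(c, r) = -8/5 + (c*c + r) = -8/5 + (c² + r) = -8/5 + (r + c²) = -8/5 + r + c²)
P = 6/125 (P = 9*((-8/5 + √4 + 0²)/75) = 9*((-8/5 + 2 + 0)*(1/75)) = 9*((⅖)*(1/75)) = 9*(2/375) = 6/125 ≈ 0.048000)
((-122 + P) + 150) - 1*(-384) = ((-122 + 6/125) + 150) - 1*(-384) = (-15244/125 + 150) + 384 = 3506/125 + 384 = 51506/125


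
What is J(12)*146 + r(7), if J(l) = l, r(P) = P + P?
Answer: 1766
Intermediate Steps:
r(P) = 2*P
J(12)*146 + r(7) = 12*146 + 2*7 = 1752 + 14 = 1766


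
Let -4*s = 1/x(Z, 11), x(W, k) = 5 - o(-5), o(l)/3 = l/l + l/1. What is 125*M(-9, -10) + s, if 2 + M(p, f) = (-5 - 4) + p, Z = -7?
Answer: -170001/68 ≈ -2500.0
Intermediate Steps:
o(l) = 3 + 3*l (o(l) = 3*(l/l + l/1) = 3*(1 + l*1) = 3*(1 + l) = 3 + 3*l)
x(W, k) = 17 (x(W, k) = 5 - (3 + 3*(-5)) = 5 - (3 - 15) = 5 - 1*(-12) = 5 + 12 = 17)
M(p, f) = -11 + p (M(p, f) = -2 + ((-5 - 4) + p) = -2 + (-9 + p) = -11 + p)
s = -1/68 (s = -¼/17 = -¼*1/17 = -1/68 ≈ -0.014706)
125*M(-9, -10) + s = 125*(-11 - 9) - 1/68 = 125*(-20) - 1/68 = -2500 - 1/68 = -170001/68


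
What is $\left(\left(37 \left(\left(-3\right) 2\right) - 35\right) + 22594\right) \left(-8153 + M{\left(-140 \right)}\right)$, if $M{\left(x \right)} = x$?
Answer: $-185240741$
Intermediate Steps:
$\left(\left(37 \left(\left(-3\right) 2\right) - 35\right) + 22594\right) \left(-8153 + M{\left(-140 \right)}\right) = \left(\left(37 \left(\left(-3\right) 2\right) - 35\right) + 22594\right) \left(-8153 - 140\right) = \left(\left(37 \left(-6\right) - 35\right) + 22594\right) \left(-8293\right) = \left(\left(-222 - 35\right) + 22594\right) \left(-8293\right) = \left(-257 + 22594\right) \left(-8293\right) = 22337 \left(-8293\right) = -185240741$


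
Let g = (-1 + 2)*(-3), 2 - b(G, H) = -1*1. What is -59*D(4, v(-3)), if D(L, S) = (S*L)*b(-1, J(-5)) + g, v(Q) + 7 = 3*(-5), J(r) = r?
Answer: 15753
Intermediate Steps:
b(G, H) = 3 (b(G, H) = 2 - (-1) = 2 - 1*(-1) = 2 + 1 = 3)
g = -3 (g = 1*(-3) = -3)
v(Q) = -22 (v(Q) = -7 + 3*(-5) = -7 - 15 = -22)
D(L, S) = -3 + 3*L*S (D(L, S) = (S*L)*3 - 3 = (L*S)*3 - 3 = 3*L*S - 3 = -3 + 3*L*S)
-59*D(4, v(-3)) = -59*(-3 + 3*4*(-22)) = -59*(-3 - 264) = -59*(-267) = 15753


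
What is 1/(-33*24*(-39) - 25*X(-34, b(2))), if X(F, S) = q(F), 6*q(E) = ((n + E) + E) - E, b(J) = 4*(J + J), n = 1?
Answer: 2/62051 ≈ 3.2232e-5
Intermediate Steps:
b(J) = 8*J (b(J) = 4*(2*J) = 8*J)
q(E) = 1/6 + E/6 (q(E) = (((1 + E) + E) - E)/6 = ((1 + 2*E) - E)/6 = (1 + E)/6 = 1/6 + E/6)
X(F, S) = 1/6 + F/6
1/(-33*24*(-39) - 25*X(-34, b(2))) = 1/(-33*24*(-39) - 25*(1/6 + (1/6)*(-34))) = 1/(-792*(-39) - 25*(1/6 - 17/3)) = 1/(30888 - 25*(-11/2)) = 1/(30888 + 275/2) = 1/(62051/2) = 2/62051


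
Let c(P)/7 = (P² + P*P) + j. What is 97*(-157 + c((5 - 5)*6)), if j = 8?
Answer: -9797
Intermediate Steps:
c(P) = 56 + 14*P² (c(P) = 7*((P² + P*P) + 8) = 7*((P² + P²) + 8) = 7*(2*P² + 8) = 7*(8 + 2*P²) = 56 + 14*P²)
97*(-157 + c((5 - 5)*6)) = 97*(-157 + (56 + 14*((5 - 5)*6)²)) = 97*(-157 + (56 + 14*(0*6)²)) = 97*(-157 + (56 + 14*0²)) = 97*(-157 + (56 + 14*0)) = 97*(-157 + (56 + 0)) = 97*(-157 + 56) = 97*(-101) = -9797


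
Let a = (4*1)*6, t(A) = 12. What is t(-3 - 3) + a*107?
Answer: 2580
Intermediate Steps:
a = 24 (a = 4*6 = 24)
t(-3 - 3) + a*107 = 12 + 24*107 = 12 + 2568 = 2580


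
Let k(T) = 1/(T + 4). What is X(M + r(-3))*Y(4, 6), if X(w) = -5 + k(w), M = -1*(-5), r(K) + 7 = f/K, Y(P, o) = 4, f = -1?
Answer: -128/7 ≈ -18.286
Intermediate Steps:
r(K) = -7 - 1/K
M = 5
k(T) = 1/(4 + T)
X(w) = -5 + 1/(4 + w)
X(M + r(-3))*Y(4, 6) = ((-19 - 5*(5 + (-7 - 1/(-3))))/(4 + (5 + (-7 - 1/(-3)))))*4 = ((-19 - 5*(5 + (-7 - 1*(-⅓))))/(4 + (5 + (-7 - 1*(-⅓)))))*4 = ((-19 - 5*(5 + (-7 + ⅓)))/(4 + (5 + (-7 + ⅓))))*4 = ((-19 - 5*(5 - 20/3))/(4 + (5 - 20/3)))*4 = ((-19 - 5*(-5/3))/(4 - 5/3))*4 = ((-19 + 25/3)/(7/3))*4 = ((3/7)*(-32/3))*4 = -32/7*4 = -128/7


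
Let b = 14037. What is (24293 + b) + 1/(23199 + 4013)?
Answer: 1043035961/27212 ≈ 38330.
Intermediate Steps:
(24293 + b) + 1/(23199 + 4013) = (24293 + 14037) + 1/(23199 + 4013) = 38330 + 1/27212 = 1043035961/27212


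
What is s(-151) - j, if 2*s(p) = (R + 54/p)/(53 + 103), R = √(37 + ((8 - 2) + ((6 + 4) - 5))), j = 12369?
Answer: -97121397/7852 + √3/78 ≈ -12369.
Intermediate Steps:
R = 4*√3 (R = √(37 + (6 + (10 - 5))) = √(37 + (6 + 5)) = √(37 + 11) = √48 = 4*√3 ≈ 6.9282)
s(p) = √3/78 + 9/(52*p) (s(p) = ((4*√3 + 54/p)/(53 + 103))/2 = ((4*√3 + 54/p)/156)/2 = ((4*√3 + 54/p)*(1/156))/2 = (√3/39 + 9/(26*p))/2 = √3/78 + 9/(52*p))
s(-151) - j = (√3/78 + (9/52)/(-151)) - 1*12369 = (√3/78 + (9/52)*(-1/151)) - 12369 = (√3/78 - 9/7852) - 12369 = (-9/7852 + √3/78) - 12369 = -97121397/7852 + √3/78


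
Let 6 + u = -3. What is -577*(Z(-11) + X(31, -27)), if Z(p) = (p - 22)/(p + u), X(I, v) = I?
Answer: -376781/20 ≈ -18839.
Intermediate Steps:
u = -9 (u = -6 - 3 = -9)
Z(p) = (-22 + p)/(-9 + p) (Z(p) = (p - 22)/(p - 9) = (-22 + p)/(-9 + p))
-577*(Z(-11) + X(31, -27)) = -577*((-22 - 11)/(-9 - 11) + 31) = -577*(-33/(-20) + 31) = -577*(-1/20*(-33) + 31) = -577*(33/20 + 31) = -577*653/20 = -376781/20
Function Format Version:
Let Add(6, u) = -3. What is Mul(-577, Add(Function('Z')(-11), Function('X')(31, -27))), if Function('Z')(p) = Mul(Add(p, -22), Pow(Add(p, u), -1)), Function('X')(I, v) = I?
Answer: Rational(-376781, 20) ≈ -18839.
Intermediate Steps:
u = -9 (u = Add(-6, -3) = -9)
Function('Z')(p) = Mul(Pow(Add(-9, p), -1), Add(-22, p)) (Function('Z')(p) = Mul(Add(p, -22), Pow(Add(p, -9), -1)) = Mul(Add(-22, p), Pow(Add(-9, p), -1)) = Mul(Pow(Add(-9, p), -1), Add(-22, p)))
Mul(-577, Add(Function('Z')(-11), Function('X')(31, -27))) = Mul(-577, Add(Mul(Pow(Add(-9, -11), -1), Add(-22, -11)), 31)) = Mul(-577, Add(Mul(Pow(-20, -1), -33), 31)) = Mul(-577, Add(Mul(Rational(-1, 20), -33), 31)) = Mul(-577, Add(Rational(33, 20), 31)) = Mul(-577, Rational(653, 20)) = Rational(-376781, 20)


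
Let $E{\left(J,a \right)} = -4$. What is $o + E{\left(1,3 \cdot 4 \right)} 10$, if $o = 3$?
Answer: $-37$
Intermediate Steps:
$o + E{\left(1,3 \cdot 4 \right)} 10 = 3 - 40 = -37$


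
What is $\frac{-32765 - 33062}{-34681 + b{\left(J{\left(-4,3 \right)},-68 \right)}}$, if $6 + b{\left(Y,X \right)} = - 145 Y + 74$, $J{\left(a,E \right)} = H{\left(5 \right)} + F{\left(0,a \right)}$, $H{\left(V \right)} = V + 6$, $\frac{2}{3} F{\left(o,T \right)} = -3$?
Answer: $\frac{131654}{71111} \approx 1.8514$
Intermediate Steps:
$F{\left(o,T \right)} = - \frac{9}{2}$ ($F{\left(o,T \right)} = \frac{3}{2} \left(-3\right) = - \frac{9}{2}$)
$H{\left(V \right)} = 6 + V$
$J{\left(a,E \right)} = \frac{13}{2}$ ($J{\left(a,E \right)} = \left(6 + 5\right) - \frac{9}{2} = 11 - \frac{9}{2} = \frac{13}{2}$)
$b{\left(Y,X \right)} = 68 - 145 Y$ ($b{\left(Y,X \right)} = -6 - \left(-74 + 145 Y\right) = 68 - 145 Y$)
$\frac{-32765 - 33062}{-34681 + b{\left(J{\left(-4,3 \right)},-68 \right)}} = \frac{-32765 - 33062}{-34681 + \left(68 - \frac{1885}{2}\right)} = - \frac{65827}{-34681 + \left(68 - \frac{1885}{2}\right)} = - \frac{65827}{-34681 - \frac{1749}{2}} = - \frac{65827}{- \frac{71111}{2}} = \left(-65827\right) \left(- \frac{2}{71111}\right) = \frac{131654}{71111}$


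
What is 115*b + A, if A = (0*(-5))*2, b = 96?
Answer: 11040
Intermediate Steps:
A = 0 (A = 0*2 = 0)
115*b + A = 115*96 + 0 = 11040 + 0 = 11040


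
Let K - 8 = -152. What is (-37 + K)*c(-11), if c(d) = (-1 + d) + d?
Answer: 4163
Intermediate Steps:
K = -144 (K = 8 - 152 = -144)
c(d) = -1 + 2*d
(-37 + K)*c(-11) = (-37 - 144)*(-1 + 2*(-11)) = -181*(-1 - 22) = -181*(-23) = 4163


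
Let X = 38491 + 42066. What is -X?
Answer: -80557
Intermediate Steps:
X = 80557
-X = -1*80557 = -80557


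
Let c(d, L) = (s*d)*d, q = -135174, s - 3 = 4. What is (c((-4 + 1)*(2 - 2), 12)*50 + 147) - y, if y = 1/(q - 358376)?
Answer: 72551851/493550 ≈ 147.00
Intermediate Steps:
s = 7 (s = 3 + 4 = 7)
y = -1/493550 (y = 1/(-135174 - 358376) = 1/(-493550) = -1/493550 ≈ -2.0261e-6)
c(d, L) = 7*d² (c(d, L) = (7*d)*d = 7*d²)
(c((-4 + 1)*(2 - 2), 12)*50 + 147) - y = ((7*((-4 + 1)*(2 - 2))²)*50 + 147) - 1*(-1/493550) = ((7*(-3*0)²)*50 + 147) + 1/493550 = ((7*0²)*50 + 147) + 1/493550 = ((7*0)*50 + 147) + 1/493550 = (0*50 + 147) + 1/493550 = (0 + 147) + 1/493550 = 147 + 1/493550 = 72551851/493550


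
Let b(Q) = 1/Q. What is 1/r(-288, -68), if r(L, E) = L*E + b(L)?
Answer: 288/5640191 ≈ 5.1062e-5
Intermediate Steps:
r(L, E) = 1/L + E*L (r(L, E) = L*E + 1/L = E*L + 1/L = 1/L + E*L)
1/r(-288, -68) = 1/(1/(-288) - 68*(-288)) = 1/(-1/288 + 19584) = 1/(5640191/288) = 288/5640191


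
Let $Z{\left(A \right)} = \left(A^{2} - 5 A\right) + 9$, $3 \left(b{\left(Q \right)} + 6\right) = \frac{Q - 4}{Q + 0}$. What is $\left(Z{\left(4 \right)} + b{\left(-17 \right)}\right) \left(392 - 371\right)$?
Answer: $- \frac{210}{17} \approx -12.353$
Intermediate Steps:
$b{\left(Q \right)} = -6 + \frac{-4 + Q}{3 Q}$ ($b{\left(Q \right)} = -6 + \frac{\left(Q - 4\right) \frac{1}{Q + 0}}{3} = -6 + \frac{\left(-4 + Q\right) \frac{1}{Q}}{3} = -6 + \frac{\frac{1}{Q} \left(-4 + Q\right)}{3} = -6 + \frac{-4 + Q}{3 Q}$)
$Z{\left(A \right)} = 9 + A^{2} - 5 A$
$\left(Z{\left(4 \right)} + b{\left(-17 \right)}\right) \left(392 - 371\right) = \left(\left(9 + 4^{2} - 20\right) + \frac{-4 - -289}{3 \left(-17\right)}\right) \left(392 - 371\right) = \left(\left(9 + 16 - 20\right) + \frac{1}{3} \left(- \frac{1}{17}\right) \left(-4 + 289\right)\right) 21 = \left(5 + \frac{1}{3} \left(- \frac{1}{17}\right) 285\right) 21 = \left(5 - \frac{95}{17}\right) 21 = \left(- \frac{10}{17}\right) 21 = - \frac{210}{17}$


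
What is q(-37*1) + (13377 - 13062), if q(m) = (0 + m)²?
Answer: 1684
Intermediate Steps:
q(m) = m²
q(-37*1) + (13377 - 13062) = (-37*1)² + (13377 - 13062) = (-37)² + 315 = 1369 + 315 = 1684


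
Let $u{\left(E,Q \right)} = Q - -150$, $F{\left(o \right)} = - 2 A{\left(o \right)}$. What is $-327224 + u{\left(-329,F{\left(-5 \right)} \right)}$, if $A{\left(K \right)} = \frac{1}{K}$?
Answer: $- \frac{1635368}{5} \approx -3.2707 \cdot 10^{5}$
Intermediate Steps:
$F{\left(o \right)} = - \frac{2}{o}$
$u{\left(E,Q \right)} = 150 + Q$ ($u{\left(E,Q \right)} = Q + 150 = 150 + Q$)
$-327224 + u{\left(-329,F{\left(-5 \right)} \right)} = -327224 + \left(150 - \frac{2}{-5}\right) = -327224 + \left(150 - - \frac{2}{5}\right) = -327224 + \left(150 + \frac{2}{5}\right) = -327224 + \frac{752}{5} = - \frac{1635368}{5}$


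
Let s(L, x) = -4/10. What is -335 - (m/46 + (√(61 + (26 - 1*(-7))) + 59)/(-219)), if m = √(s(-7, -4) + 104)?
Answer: -73306/219 - √2590/230 + √94/219 ≈ -334.91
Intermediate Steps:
s(L, x) = -⅖ (s(L, x) = -4*⅒ = -⅖)
m = √2590/5 (m = √(-⅖ + 104) = √(518/5) = √2590/5 ≈ 10.178)
-335 - (m/46 + (√(61 + (26 - 1*(-7))) + 59)/(-219)) = -335 - ((√2590/5)/46 + (√(61 + (26 - 1*(-7))) + 59)/(-219)) = -335 - ((√2590/5)*(1/46) + (√(61 + (26 + 7)) + 59)*(-1/219)) = -335 - (√2590/230 + (√(61 + 33) + 59)*(-1/219)) = -335 - (√2590/230 + (√94 + 59)*(-1/219)) = -335 - (√2590/230 + (59 + √94)*(-1/219)) = -335 - (√2590/230 + (-59/219 - √94/219)) = -335 - (-59/219 - √94/219 + √2590/230) = -335 + (59/219 - √2590/230 + √94/219) = -73306/219 - √2590/230 + √94/219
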